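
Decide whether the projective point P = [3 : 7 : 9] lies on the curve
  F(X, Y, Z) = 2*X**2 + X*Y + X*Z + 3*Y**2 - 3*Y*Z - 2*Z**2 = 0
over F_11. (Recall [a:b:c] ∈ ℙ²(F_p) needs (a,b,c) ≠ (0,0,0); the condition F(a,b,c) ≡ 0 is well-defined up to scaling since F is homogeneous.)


F(3,7,9) ≡ 5 (mod 11); P is NOT on the curve.

Evaluate F(3, 7, 9) term-by-term (mod 11).
  2*X**2 ↦ 2·9·1·1 = 18
  X*Y ↦ 1·3·7·1 = 21
  X*Z ↦ 1·3·1·9 = 27
  3*Y**2 ↦ 3·1·49·1 = 147
  -3*Y*Z ↦ -3·1·7·9 = -189
  -2*Z**2 ↦ -2·1·1·81 = -162
Sum: F(3, 7, 9) = (18) + (21) + (27) + (147) + (-189) + (-162) = -138.
Reducing mod 11: -138 ≡ 5 (mod 11).
Since F(a, b, c) ≡ 5 ≠ 0 (mod 11), P does NOT lie on the curve.


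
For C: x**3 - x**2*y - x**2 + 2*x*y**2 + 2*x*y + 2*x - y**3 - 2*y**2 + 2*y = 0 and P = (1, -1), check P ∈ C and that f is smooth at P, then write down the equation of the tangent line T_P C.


Tangent line at P: 5*x - 5 = 0.

Step 1: f(1, -1) = 0, so P lies on C.
Step 2: partial derivatives
  f_x(x, y) = 3*x**2 - 2*x*y - 2*x + 2*y**2 + 2*y + 2, f_y(x, y) = -x**2 + 4*x*y + 2*x - 3*y**2 - 4*y + 2.
  f_x(P) = 5, f_y(P) = 0 (gradient nonzero, so P is smooth).
Step 3: tangent line at P: 5·(x − 1) + 0·(y − -1) = 0.
Expanding: 5*x - 5 = 0.


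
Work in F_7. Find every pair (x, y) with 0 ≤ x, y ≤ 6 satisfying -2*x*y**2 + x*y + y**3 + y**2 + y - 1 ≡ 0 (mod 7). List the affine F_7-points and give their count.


Affine F_7-points: {(0, 5), (1, 2), (2, 1), (3, 3), (4, 6)}; count = 5.

For each of the 49 pairs (x, y) ∈ F_7², evaluate f(x, y) mod 7. Record the zeros.
  x = 0: [0↦6, 1↦2, 2↦6, 3↦3, 4↦6, 5↦0, 6↦5]  zeros at y ∈ {5}
  x = 1: [0↦6, 1↦1, 2↦0, 3↦2, 4↦6, 5↦4, 6↦2]  zeros at y ∈ {2}
  x = 2: [0↦6, 1↦0, 2↦1, 3↦1, 4↦6, 5↦1, 6↦6]  zeros at y ∈ {1}
  x = 3: [0↦6, 1↦6, 2↦2, 3↦0, 4↦6, 5↦5, 6↦3]  zeros at y ∈ {3}
  x = 4: [0↦6, 1↦5, 2↦3, 3↦6, 4↦6, 5↦2, 6↦0]  zeros at y ∈ {6}
  x = 5: [0↦6, 1↦4, 2↦4, 3↦5, 4↦6, 5↦6, 6↦4]  zeros at y ∈ ∅
  x = 6: [0↦6, 1↦3, 2↦5, 3↦4, 4↦6, 5↦3, 6↦1]  zeros at y ∈ ∅
Collecting zeros: affine points = {(0, 5), (1, 2), (2, 1), (3, 3), (4, 6)}.
Total count |C(F_7)_aff| = 5.


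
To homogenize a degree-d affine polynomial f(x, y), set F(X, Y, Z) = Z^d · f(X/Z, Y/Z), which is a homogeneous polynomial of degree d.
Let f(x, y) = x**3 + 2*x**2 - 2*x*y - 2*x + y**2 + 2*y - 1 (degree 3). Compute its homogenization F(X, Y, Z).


F(X, Y, Z) = X**3 + 2*X**2*Z - 2*X*Y*Z - 2*X*Z**2 + Y**2*Z + 2*Y*Z**2 - Z**3

deg(f) = 3.
Substitute x = X/Z, y = Y/Z into f, then multiply by Z^3.
  monomial 1·x^3·y^0 ↦ 1·X^3·Y^0·Z^0.
  monomial 2·x^2·y^0 ↦ 2·X^2·Y^0·Z^1.
  monomial -2·x^1·y^1 ↦ -2·X^1·Y^1·Z^1.
  monomial -2·x^1·y^0 ↦ -2·X^1·Y^0·Z^2.
  monomial 1·x^0·y^2 ↦ 1·X^0·Y^2·Z^1.
  monomial 2·x^0·y^1 ↦ 2·X^0·Y^1·Z^2.
  monomial -1·x^0·y^0 ↦ -1·X^0·Y^0·Z^3.
Collecting: F(X, Y, Z) = X**3 + 2*X**2*Z - 2*X*Y*Z - 2*X*Z**2 + Y**2*Z + 2*Y*Z**2 - Z**3.


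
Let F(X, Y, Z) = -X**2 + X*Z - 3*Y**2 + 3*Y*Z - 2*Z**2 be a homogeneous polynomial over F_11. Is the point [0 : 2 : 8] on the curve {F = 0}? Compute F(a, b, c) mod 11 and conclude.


F(0,2,8) ≡ 7 (mod 11); P is NOT on the curve.

Evaluate F(0, 2, 8) term-by-term (mod 11).
  -X**2 ↦ -1·0·1·1 = 0
  X*Z ↦ 1·0·1·8 = 0
  -3*Y**2 ↦ -3·1·4·1 = -12
  3*Y*Z ↦ 3·1·2·8 = 48
  -2*Z**2 ↦ -2·1·1·64 = -128
Sum: F(0, 2, 8) = (0) + (0) + (-12) + (48) + (-128) = -92.
Reducing mod 11: -92 ≡ 7 (mod 11).
Since F(a, b, c) ≡ 7 ≠ 0 (mod 11), P does NOT lie on the curve.


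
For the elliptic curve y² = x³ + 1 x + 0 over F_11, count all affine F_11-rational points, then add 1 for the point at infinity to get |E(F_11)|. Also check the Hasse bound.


Affine points = {(0, 0), (5, 3), (5, 8), (7, 3), (7, 8), (8, 5), (8, 6), (9, 1), (9, 10), (10, 3), (10, 8)}; affine count = 11; |E(F_11)| = 12.

Discriminant check: Δ ∝ 4a³ + 27b² = 4·1³ + 27·0² = 4·1 + 27·0 ≡ 4 (mod 11). Nonzero ⇒ E is nonsingular.
For each x ∈ F_11, compute rhs = x³ + 1·x + 0 mod 11, then count y ∈ F_11 with y² ≡ rhs.
  x = 0: rhs = 0, matching y values: 0 (1 points).
  x = 1: rhs = 2, matching y values: none (0 points).
  x = 2: rhs = 10, matching y values: none (0 points).
  x = 3: rhs = 8, matching y values: none (0 points).
  x = 4: rhs = 2, matching y values: none (0 points).
  x = 5: rhs = 9, matching y values: 3, 8 (2 points).
  x = 6: rhs = 2, matching y values: none (0 points).
  x = 7: rhs = 9, matching y values: 3, 8 (2 points).
  x = 8: rhs = 3, matching y values: 5, 6 (2 points).
  x = 9: rhs = 1, matching y values: 1, 10 (2 points).
  x = 10: rhs = 9, matching y values: 3, 8 (2 points).
Total affine count: 11.
Full point count |E(F_11)| = 11 + 1 = 12.
Hasse bound: |12 − (11+1)| = |0| = 0 ≤ 2√11 ≈ 6.6332 ✓.


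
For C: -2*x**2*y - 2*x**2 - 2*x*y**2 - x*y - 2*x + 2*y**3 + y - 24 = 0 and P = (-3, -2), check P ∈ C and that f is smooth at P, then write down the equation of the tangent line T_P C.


Tangent line at P: -20*x - 14*y - 88 = 0.

Step 1: f(-3, -2) = 0, so P lies on C.
Step 2: partial derivatives
  f_x(x, y) = -4*x*y - 4*x - 2*y**2 - y - 2, f_y(x, y) = -2*x**2 - 4*x*y - x + 6*y**2 + 1.
  f_x(P) = -20, f_y(P) = -14 (gradient nonzero, so P is smooth).
Step 3: tangent line at P: -20·(x − -3) + -14·(y − -2) = 0.
Expanding: -20*x - 14*y - 88 = 0.


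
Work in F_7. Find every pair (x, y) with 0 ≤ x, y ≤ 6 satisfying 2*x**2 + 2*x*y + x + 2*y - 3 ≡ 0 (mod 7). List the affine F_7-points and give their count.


Affine F_7-points: {(0, 5), (1, 0), (2, 0), (3, 3), (4, 3), (5, 5)}; count = 6.

For each of the 49 pairs (x, y) ∈ F_7², evaluate f(x, y) mod 7. Record the zeros.
  x = 0: [0↦4, 1↦6, 2↦1, 3↦3, 4↦5, 5↦0, 6↦2]  zeros at y ∈ {5}
  x = 1: [0↦0, 1↦4, 2↦1, 3↦5, 4↦2, 5↦6, 6↦3]  zeros at y ∈ {0}
  x = 2: [0↦0, 1↦6, 2↦5, 3↦4, 4↦3, 5↦2, 6↦1]  zeros at y ∈ {0}
  x = 3: [0↦4, 1↦5, 2↦6, 3↦0, 4↦1, 5↦2, 6↦3]  zeros at y ∈ {3}
  x = 4: [0↦5, 1↦1, 2↦4, 3↦0, 4↦3, 5↦6, 6↦2]  zeros at y ∈ {3}
  x = 5: [0↦3, 1↦1, 2↦6, 3↦4, 4↦2, 5↦0, 6↦5]  zeros at y ∈ {5}
  x = 6: [0↦5, 1↦5, 2↦5, 3↦5, 4↦5, 5↦5, 6↦5]  zeros at y ∈ ∅
Collecting zeros: affine points = {(0, 5), (1, 0), (2, 0), (3, 3), (4, 3), (5, 5)}.
Total count |C(F_7)_aff| = 6.


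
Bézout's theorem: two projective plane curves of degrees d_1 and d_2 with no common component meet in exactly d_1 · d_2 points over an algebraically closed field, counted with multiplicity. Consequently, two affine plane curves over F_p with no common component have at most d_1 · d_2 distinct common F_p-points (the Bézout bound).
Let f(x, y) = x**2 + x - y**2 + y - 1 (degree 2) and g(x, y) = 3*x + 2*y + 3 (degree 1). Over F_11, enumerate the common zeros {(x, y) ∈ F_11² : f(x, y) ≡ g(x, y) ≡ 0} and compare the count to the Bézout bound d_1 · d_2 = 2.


Common zeros: {(1, 8), (6, 6)}; count = 2; Bézout bound = 2.

deg(f) = 2, deg(g) = 1, so Bézout bound = 2.
Scan x ∈ F_11. For each x, list the y ∈ F_11 with f(x, y) ≡ 0 and those with g(x, y) ≡ 0 (mod 11); the common zeros in that column are the intersection.
  x = 0: f ≡ 0 at y ∈ ∅; g ≡ 0 at y ∈ {4}; common: ∅.
  x = 1: f ≡ 0 at y ∈ {4, 8}; g ≡ 0 at y ∈ {8}; common: {8}.
  x = 2: f ≡ 0 at y ∈ ∅; g ≡ 0 at y ∈ {1}; common: ∅.
  x = 3: f ≡ 0 at y ∈ {0, 1}; g ≡ 0 at y ∈ {5}; common: ∅.
  x = 4: f ≡ 0 at y ∈ {6}; g ≡ 0 at y ∈ {9}; common: ∅.
  x = 5: f ≡ 0 at y ∈ ∅; g ≡ 0 at y ∈ {2}; common: ∅.
  x = 6: f ≡ 0 at y ∈ {6}; g ≡ 0 at y ∈ {6}; common: {6}.
  x = 7: f ≡ 0 at y ∈ {0, 1}; g ≡ 0 at y ∈ {10}; common: ∅.
  x = 8: f ≡ 0 at y ∈ ∅; g ≡ 0 at y ∈ {3}; common: ∅.
  x = 9: f ≡ 0 at y ∈ {4, 8}; g ≡ 0 at y ∈ {7}; common: ∅.
  x = 10: f ≡ 0 at y ∈ ∅; g ≡ 0 at y ∈ {0}; common: ∅.
Collecting: common zeros = {(1, 8), (6, 6)}, so the count is 2.
Comparison with the Bézout bound: 2 ≤ 2 = deg(f)·deg(g), as expected for curves with no common component (the bound is attained).


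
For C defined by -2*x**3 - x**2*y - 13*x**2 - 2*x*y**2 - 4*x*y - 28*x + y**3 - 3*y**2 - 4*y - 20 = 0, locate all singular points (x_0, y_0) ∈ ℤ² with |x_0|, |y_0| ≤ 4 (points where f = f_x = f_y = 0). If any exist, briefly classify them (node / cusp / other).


Singular points: {(-2, 0)}; classification: node.

Compute partial derivatives:
  f_x = -6*x**2 - 2*x*y - 26*x - 2*y**2 - 4*y - 28.
  f_y = -x**2 - 4*x*y - 4*x + 3*y**2 - 6*y - 4.
Scan x_0 ∈ {−4, ..., 4}. For each x_0, f_y(x_0, y) is a polynomial in y; find its integer roots y ∈ {−4, ..., 4}, then test f_x and f at those candidates.
  x = -4: f_y(-4, y) = 3*y**2 + 10*y - 4; no integer root y with |y| ≤ 4.
  x = -3: f_y(-3, y) = 3*y**2 + 6*y - 1; no integer root y with |y| ≤ 4.
  x = -2: f_y(-2, y) = 3*y**2 + 2*y; vanishes at y ∈ {0}. (-2, 0): f_x = 0, f = 0 — SINGULAR.
  x = -1: f_y(-1, y) = 3*y**2 - 2*y - 1; vanishes at y ∈ {1}. (-1, 1): f_x = -12 ≠ 0.
  x = 0: f_y(0, y) = 3*y**2 - 6*y - 4; no integer root y with |y| ≤ 4.
  x = 1: f_y(1, y) = 3*y**2 - 10*y - 9; no integer root y with |y| ≤ 4.
  x = 2: f_y(2, y) = 3*y**2 - 14*y - 16; no integer root y with |y| ≤ 4.
  x = 3: f_y(3, y) = 3*y**2 - 18*y - 25; no integer root y with |y| ≤ 4.
  x = 4: f_y(4, y) = 3*y**2 - 22*y - 36; no integer root y with |y| ≤ 4.
Only singular point on the grid: (-2, 0).
Classify: substitute x = -2 + u, y = 0 + v and expand: f = -2*u**3 - u**2*v - u**2 - 2*u*v**2 + v**3 + v**2.
No constant or linear terms (consistent with a singular point). Quadratic part: -u**2 + v**2. Cubic part: -2*u**3 - u**2*v - 2*u*v**2 + v**3.
The quadratic part v**2 - u**2 = (v − u)(v + u) splits into two distinct linear factors, so there are two distinct tangent lines y − 0 = ±(x − -2) — this is a node (ordinary double point).
Classification: node.


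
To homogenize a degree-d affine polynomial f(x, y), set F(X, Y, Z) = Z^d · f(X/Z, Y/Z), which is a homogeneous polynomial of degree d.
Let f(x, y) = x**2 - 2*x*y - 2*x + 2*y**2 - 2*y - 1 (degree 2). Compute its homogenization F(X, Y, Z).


F(X, Y, Z) = X**2 - 2*X*Y - 2*X*Z + 2*Y**2 - 2*Y*Z - Z**2

deg(f) = 2.
Substitute x = X/Z, y = Y/Z into f, then multiply by Z^2.
  monomial 1·x^2·y^0 ↦ 1·X^2·Y^0·Z^0.
  monomial -2·x^1·y^1 ↦ -2·X^1·Y^1·Z^0.
  monomial -2·x^1·y^0 ↦ -2·X^1·Y^0·Z^1.
  monomial 2·x^0·y^2 ↦ 2·X^0·Y^2·Z^0.
  monomial -2·x^0·y^1 ↦ -2·X^0·Y^1·Z^1.
  monomial -1·x^0·y^0 ↦ -1·X^0·Y^0·Z^2.
Collecting: F(X, Y, Z) = X**2 - 2*X*Y - 2*X*Z + 2*Y**2 - 2*Y*Z - Z**2.


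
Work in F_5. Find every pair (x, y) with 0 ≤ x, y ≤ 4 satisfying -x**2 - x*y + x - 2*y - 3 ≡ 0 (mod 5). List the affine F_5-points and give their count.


Affine F_5-points: {(0, 1), (1, 4), (2, 0), (4, 0)}; count = 4.

For each of the 25 pairs (x, y) ∈ F_5², evaluate f(x, y) mod 5. Record the zeros.
  x = 0: [0↦2, 1↦0, 2↦3, 3↦1, 4↦4]  zeros at y ∈ {1}
  x = 1: [0↦2, 1↦4, 2↦1, 3↦3, 4↦0]  zeros at y ∈ {4}
  x = 2: [0↦0, 1↦1, 2↦2, 3↦3, 4↦4]  zeros at y ∈ {0}
  x = 3: [0↦1, 1↦1, 2↦1, 3↦1, 4↦1]  zeros at y ∈ ∅
  x = 4: [0↦0, 1↦4, 2↦3, 3↦2, 4↦1]  zeros at y ∈ {0}
Collecting zeros: affine points = {(0, 1), (1, 4), (2, 0), (4, 0)}.
Total count |C(F_5)_aff| = 4.


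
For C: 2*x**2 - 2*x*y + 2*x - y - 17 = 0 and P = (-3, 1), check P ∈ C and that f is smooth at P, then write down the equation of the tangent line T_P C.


Tangent line at P: -12*x + 5*y - 41 = 0.

Step 1: f(-3, 1) = 0, so P lies on C.
Step 2: partial derivatives
  f_x(x, y) = 4*x - 2*y + 2, f_y(x, y) = -2*x - 1.
  f_x(P) = -12, f_y(P) = 5 (gradient nonzero, so P is smooth).
Step 3: tangent line at P: -12·(x − -3) + 5·(y − 1) = 0.
Expanding: -12*x + 5*y - 41 = 0.


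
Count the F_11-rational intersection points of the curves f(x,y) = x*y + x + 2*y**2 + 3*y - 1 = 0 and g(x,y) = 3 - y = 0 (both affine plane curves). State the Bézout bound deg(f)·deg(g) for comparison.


Common zeros: {(10, 3)}; count = 1; Bézout bound = 2.

deg(f) = 2, deg(g) = 1, so Bézout bound = 2.
Scan x ∈ F_11. For each x, list the y ∈ F_11 with f(x, y) ≡ 0 and those with g(x, y) ≡ 0 (mod 11); the common zeros in that column are the intersection.
  x = 0: f ≡ 0 at y ∈ ∅; g ≡ 0 at y ∈ {3}; common: ∅.
  x = 1: f ≡ 0 at y ∈ {0, 9}; g ≡ 0 at y ∈ {3}; common: ∅.
  x = 2: f ≡ 0 at y ∈ ∅; g ≡ 0 at y ∈ {3}; common: ∅.
  x = 3: f ≡ 0 at y ∈ {2, 6}; g ≡ 0 at y ∈ {3}; common: ∅.
  x = 4: f ≡ 0 at y ∈ {5, 8}; g ≡ 0 at y ∈ {3}; common: ∅.
  x = 5: f ≡ 0 at y ∈ ∅; g ≡ 0 at y ∈ {3}; common: ∅.
  x = 6: f ≡ 0 at y ∈ ∅; g ≡ 0 at y ∈ {3}; common: ∅.
  x = 7: f ≡ 0 at y ∈ ∅; g ≡ 0 at y ∈ {3}; common: ∅.
  x = 8: f ≡ 0 at y ∈ ∅; g ≡ 0 at y ∈ {3}; common: ∅.
  x = 9: f ≡ 0 at y ∈ {1, 4}; g ≡ 0 at y ∈ {3}; common: ∅.
  x = 10: f ≡ 0 at y ∈ {3, 7}; g ≡ 0 at y ∈ {3}; common: {3}.
Collecting: common zeros = {(10, 3)}, so the count is 1.
Comparison with the Bézout bound: 1 ≤ 2 = deg(f)·deg(g), as expected for curves with no common component (the affine F_11-count falls short of the bound because intersections may lie at infinity, over extension fields, or carry multiplicity).


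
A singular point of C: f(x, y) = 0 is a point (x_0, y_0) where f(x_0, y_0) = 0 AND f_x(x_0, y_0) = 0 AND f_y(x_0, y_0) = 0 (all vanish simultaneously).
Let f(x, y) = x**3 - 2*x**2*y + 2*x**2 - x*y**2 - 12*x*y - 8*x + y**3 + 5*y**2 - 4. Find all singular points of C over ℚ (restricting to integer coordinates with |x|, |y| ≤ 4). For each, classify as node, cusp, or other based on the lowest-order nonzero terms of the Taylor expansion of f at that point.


Singular points: {(-2, -2)}; classification: cusp.

Compute partial derivatives:
  f_x = 3*x**2 - 4*x*y + 4*x - y**2 - 12*y - 8.
  f_y = -2*x**2 - 2*x*y - 12*x + 3*y**2 + 10*y.
Scan x_0 ∈ {−4, ..., 4}. For each x_0, f_y(x_0, y) is a polynomial in y; find its integer roots y ∈ {−4, ..., 4}, then test f_x and f at those candidates.
  x = -4: f_y(-4, y) = 3*y**2 + 18*y + 16; no integer root y with |y| ≤ 4.
  x = -3: f_y(-3, y) = 3*y**2 + 16*y + 18; no integer root y with |y| ≤ 4.
  x = -2: f_y(-2, y) = 3*y**2 + 14*y + 16; vanishes at y ∈ {-2}. (-2, -2): f_x = 0, f = 0 — SINGULAR.
  x = -1: f_y(-1, y) = 3*y**2 + 12*y + 10; no integer root y with |y| ≤ 4.
  x = 0: f_y(0, y) = 3*y**2 + 10*y; vanishes at y ∈ {0}. (0, 0): f_x = -8 ≠ 0.
  x = 1: f_y(1, y) = 3*y**2 + 8*y - 14; no integer root y with |y| ≤ 4.
  x = 2: f_y(2, y) = 3*y**2 + 6*y - 32; no integer root y with |y| ≤ 4.
  x = 3: f_y(3, y) = 3*y**2 + 4*y - 54; no integer root y with |y| ≤ 4.
  x = 4: f_y(4, y) = 3*y**2 + 2*y - 80; no integer root y with |y| ≤ 4.
Only singular point on the grid: (-2, -2).
Classify: substitute x = -2 + u, y = -2 + v and expand: f = u**3 - 2*u**2*v - u*v**2 + v**3 + v**2.
No constant or linear terms (consistent with a singular point). Quadratic part: v**2. Cubic part: u**3 - 2*u**2*v - u*v**2 + v**3.
The quadratic part v**2 is a perfect square, so there is a single (double) tangent line v = 0, i.e. y = -2. Restricting the cubic part to that line (v = 0) leaves u**3 ≠ 0, so f is not divisible by v and the branch is v² ≈ -u**3 to lowest order — this is a cusp.
Classification: cusp.


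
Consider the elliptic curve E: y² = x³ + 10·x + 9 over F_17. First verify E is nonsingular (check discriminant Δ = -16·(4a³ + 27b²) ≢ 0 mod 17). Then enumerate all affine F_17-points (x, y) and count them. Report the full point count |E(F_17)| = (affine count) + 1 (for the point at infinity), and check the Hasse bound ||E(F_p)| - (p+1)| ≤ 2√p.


Affine points = {(0, 3), (0, 14), (3, 7), (3, 10), (6, 8), (6, 9), (10, 2), (10, 15), (12, 2), (12, 15), (15, 7), (15, 10), (16, 7), (16, 10)}; affine count = 14; |E(F_17)| = 15.

Discriminant check: Δ ∝ 4a³ + 27b² = 4·10³ + 27·9² = 4·1000 + 27·81 ≡ 16 (mod 17). Nonzero ⇒ E is nonsingular.
For each x ∈ F_17, compute rhs = x³ + 10·x + 9 mod 17, then count y ∈ F_17 with y² ≡ rhs.
  x = 0: rhs = 9, matching y values: 3, 14 (2 points).
  x = 1: rhs = 3, matching y values: none (0 points).
  x = 2: rhs = 3, matching y values: none (0 points).
  x = 3: rhs = 15, matching y values: 7, 10 (2 points).
  x = 4: rhs = 11, matching y values: none (0 points).
  x = 5: rhs = 14, matching y values: none (0 points).
  x = 6: rhs = 13, matching y values: 8, 9 (2 points).
  x = 7: rhs = 14, matching y values: none (0 points).
  x = 8: rhs = 6, matching y values: none (0 points).
  x = 9: rhs = 12, matching y values: none (0 points).
  x = 10: rhs = 4, matching y values: 2, 15 (2 points).
  x = 11: rhs = 5, matching y values: none (0 points).
  x = 12: rhs = 4, matching y values: 2, 15 (2 points).
  x = 13: rhs = 7, matching y values: none (0 points).
  x = 14: rhs = 3, matching y values: none (0 points).
  x = 15: rhs = 15, matching y values: 7, 10 (2 points).
  x = 16: rhs = 15, matching y values: 7, 10 (2 points).
Total affine count: 14.
Full point count |E(F_17)| = 14 + 1 = 15.
Hasse bound: |15 − (17+1)| = |-3| = 3 ≤ 2√17 ≈ 8.2462 ✓.


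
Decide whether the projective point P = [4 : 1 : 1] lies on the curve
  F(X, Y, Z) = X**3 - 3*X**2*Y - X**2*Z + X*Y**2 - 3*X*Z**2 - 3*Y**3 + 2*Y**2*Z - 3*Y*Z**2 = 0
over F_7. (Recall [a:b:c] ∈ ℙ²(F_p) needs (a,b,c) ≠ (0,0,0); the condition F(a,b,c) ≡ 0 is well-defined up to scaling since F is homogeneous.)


F(4,1,1) ≡ 2 (mod 7); P is NOT on the curve.

Evaluate F(4, 1, 1) term-by-term (mod 7).
  X**3 ↦ 1·64·1·1 = 64
  -3*X**2*Y ↦ -3·16·1·1 = -48
  -X**2*Z ↦ -1·16·1·1 = -16
  X*Y**2 ↦ 1·4·1·1 = 4
  -3*X*Z**2 ↦ -3·4·1·1 = -12
  -3*Y**3 ↦ -3·1·1·1 = -3
  2*Y**2*Z ↦ 2·1·1·1 = 2
  -3*Y*Z**2 ↦ -3·1·1·1 = -3
Sum: F(4, 1, 1) = (64) + (-48) + (-16) + (4) + (-12) + (-3) + (2) + (-3) = -12.
Reducing mod 7: -12 ≡ 2 (mod 7).
Since F(a, b, c) ≡ 2 ≠ 0 (mod 7), P does NOT lie on the curve.


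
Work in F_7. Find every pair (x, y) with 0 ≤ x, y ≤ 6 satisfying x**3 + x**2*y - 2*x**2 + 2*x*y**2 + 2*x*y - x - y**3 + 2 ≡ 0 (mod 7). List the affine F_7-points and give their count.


Affine F_7-points: {(1, 0), (1, 3), (1, 6), (2, 0), (3, 1), (3, 6), (4, 3), (5, 4), (6, 0), (6, 6)}; count = 10.

For each of the 49 pairs (x, y) ∈ F_7², evaluate f(x, y) mod 7. Record the zeros.
  x = 0: [0↦2, 1↦1, 2↦1, 3↦3, 4↦1, 5↦3, 6↦3]  zeros at y ∈ ∅
  x = 1: [0↦0, 1↦4, 2↦6, 3↦0, 4↦1, 5↦3, 6↦0]  zeros at y ∈ {0, 3, 6}
  x = 2: [0↦0, 1↦4, 2↦3, 3↦5, 4↦4, 5↦1, 6↦4]  zeros at y ∈ {0}
  x = 3: [0↦1, 1↦0, 2↦5, 3↦3, 4↦2, 5↦3, 6↦0]  zeros at y ∈ {1, 6}
  x = 4: [0↦2, 1↦5, 2↦4, 3↦0, 4↦1, 5↦1, 6↦1]  zeros at y ∈ {3}
  x = 5: [0↦2, 1↦4, 2↦6, 3↦2, 4↦0, 5↦1, 6↦6]  zeros at y ∈ {4}
  x = 6: [0↦0, 1↦3, 2↦3, 3↦1, 4↦5, 5↦2, 6↦0]  zeros at y ∈ {0, 6}
Collecting zeros: affine points = {(1, 0), (1, 3), (1, 6), (2, 0), (3, 1), (3, 6), (4, 3), (5, 4), (6, 0), (6, 6)}.
Total count |C(F_7)_aff| = 10.


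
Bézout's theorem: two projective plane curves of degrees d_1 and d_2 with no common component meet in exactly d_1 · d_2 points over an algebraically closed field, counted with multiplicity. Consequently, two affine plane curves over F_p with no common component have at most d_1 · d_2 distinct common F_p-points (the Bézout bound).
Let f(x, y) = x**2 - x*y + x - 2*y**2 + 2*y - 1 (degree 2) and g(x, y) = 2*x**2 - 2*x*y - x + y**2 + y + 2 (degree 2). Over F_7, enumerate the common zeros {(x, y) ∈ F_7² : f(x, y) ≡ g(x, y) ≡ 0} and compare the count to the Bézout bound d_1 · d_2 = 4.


Common zeros: ∅; count = 0; Bézout bound = 4.

deg(f) = 2, deg(g) = 2, so Bézout bound = 4.
Scan x ∈ F_7. For each x, list the y ∈ F_7 with f(x, y) ≡ 0 and those with g(x, y) ≡ 0 (mod 7); the common zeros in that column are the intersection.
  x = 0: f ≡ 0 at y ∈ ∅; g ≡ 0 at y ∈ {3}; common: ∅.
  x = 1: f ≡ 0 at y ∈ {1, 3}; g ≡ 0 at y ∈ ∅; common: ∅.
  x = 2: f ≡ 0 at y ∈ ∅; g ≡ 0 at y ∈ ∅; common: ∅.
  x = 3: f ≡ 0 at y ∈ ∅; g ≡ 0 at y ∈ ∅; common: ∅.
  x = 4: f ≡ 0 at y ∈ {2, 4}; g ≡ 0 at y ∈ ∅; common: ∅.
  x = 5: f ≡ 0 at y ∈ ∅; g ≡ 0 at y ∈ ∅; common: ∅.
  x = 6: f ≡ 0 at y ∈ {1, 4}; g ≡ 0 at y ∈ ∅; common: ∅.
Collecting: common zeros = ∅, so the count is 0.
Comparison with the Bézout bound: 0 ≤ 4 = deg(f)·deg(g), as expected for curves with no common component (the affine F_7-count falls short of the bound because intersections may lie at infinity, over extension fields, or carry multiplicity).


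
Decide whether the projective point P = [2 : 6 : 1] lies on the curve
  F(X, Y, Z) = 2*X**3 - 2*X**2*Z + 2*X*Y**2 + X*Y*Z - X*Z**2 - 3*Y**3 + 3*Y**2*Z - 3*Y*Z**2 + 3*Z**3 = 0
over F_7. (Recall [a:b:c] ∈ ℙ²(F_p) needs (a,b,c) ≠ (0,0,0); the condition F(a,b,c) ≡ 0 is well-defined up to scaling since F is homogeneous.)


F(2,6,1) ≡ 6 (mod 7); P is NOT on the curve.

Evaluate F(2, 6, 1) term-by-term (mod 7).
  2*X**3 ↦ 2·8·1·1 = 16
  -2*X**2*Z ↦ -2·4·1·1 = -8
  2*X*Y**2 ↦ 2·2·36·1 = 144
  X*Y*Z ↦ 1·2·6·1 = 12
  -X*Z**2 ↦ -1·2·1·1 = -2
  -3*Y**3 ↦ -3·1·216·1 = -648
  3*Y**2*Z ↦ 3·1·36·1 = 108
  -3*Y*Z**2 ↦ -3·1·6·1 = -18
  3*Z**3 ↦ 3·1·1·1 = 3
Sum: F(2, 6, 1) = (16) + (-8) + (144) + (12) + (-2) + (-648) + (108) + (-18) + (3) = -393.
Reducing mod 7: -393 ≡ 6 (mod 7).
Since F(a, b, c) ≡ 6 ≠ 0 (mod 7), P does NOT lie on the curve.


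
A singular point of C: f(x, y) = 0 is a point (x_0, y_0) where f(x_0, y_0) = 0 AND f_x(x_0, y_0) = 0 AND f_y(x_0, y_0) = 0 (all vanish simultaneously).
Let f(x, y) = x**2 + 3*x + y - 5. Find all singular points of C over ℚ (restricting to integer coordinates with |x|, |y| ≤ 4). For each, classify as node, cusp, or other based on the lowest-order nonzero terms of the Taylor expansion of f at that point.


No singular points in the scanned grid; C is smooth there.

Compute partial derivatives:
  f_x = 2*x + 3.
  f_y = 1.
f_y = 1 is a nonzero constant, so f_y never vanishes: no point (x, y) can satisfy f = f_x = f_y = 0. In particular no (x, y) ∈ {−4, ..., 4}² is singular; the curve is smooth.


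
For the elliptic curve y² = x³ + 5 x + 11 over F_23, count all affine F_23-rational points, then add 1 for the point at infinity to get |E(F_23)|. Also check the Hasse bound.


Affine points = {(2, 11), (2, 12), (4, 7), (4, 16), (5, 0), (6, 2), (6, 21), (9, 7), (9, 16), (10, 7), (10, 16), (16, 1), (16, 22), (17, 8), (17, 15), (21, 4), (21, 19)}; affine count = 17; |E(F_23)| = 18.

Discriminant check: Δ ∝ 4a³ + 27b² = 4·5³ + 27·11² = 4·125 + 27·121 ≡ 18 (mod 23). Nonzero ⇒ E is nonsingular.
For each x ∈ F_23, compute rhs = x³ + 5·x + 11 mod 23, then count y ∈ F_23 with y² ≡ rhs.
  x = 0: rhs = 11, matching y values: none (0 points).
  x = 1: rhs = 17, matching y values: none (0 points).
  x = 2: rhs = 6, matching y values: 11, 12 (2 points).
  x = 3: rhs = 7, matching y values: none (0 points).
  x = 4: rhs = 3, matching y values: 7, 16 (2 points).
  x = 5: rhs = 0, matching y values: 0 (1 points).
  x = 6: rhs = 4, matching y values: 2, 21 (2 points).
  x = 7: rhs = 21, matching y values: none (0 points).
  x = 8: rhs = 11, matching y values: none (0 points).
  x = 9: rhs = 3, matching y values: 7, 16 (2 points).
  x = 10: rhs = 3, matching y values: 7, 16 (2 points).
  x = 11: rhs = 17, matching y values: none (0 points).
  x = 12: rhs = 5, matching y values: none (0 points).
  x = 13: rhs = 19, matching y values: none (0 points).
  x = 14: rhs = 19, matching y values: none (0 points).
  x = 15: rhs = 11, matching y values: none (0 points).
  x = 16: rhs = 1, matching y values: 1, 22 (2 points).
  x = 17: rhs = 18, matching y values: 8, 15 (2 points).
  x = 18: rhs = 22, matching y values: none (0 points).
  x = 19: rhs = 19, matching y values: none (0 points).
  x = 20: rhs = 15, matching y values: none (0 points).
  x = 21: rhs = 16, matching y values: 4, 19 (2 points).
  x = 22: rhs = 5, matching y values: none (0 points).
Total affine count: 17.
Full point count |E(F_23)| = 17 + 1 = 18.
Hasse bound: |18 − (23+1)| = |-6| = 6 ≤ 2√23 ≈ 9.5917 ✓.


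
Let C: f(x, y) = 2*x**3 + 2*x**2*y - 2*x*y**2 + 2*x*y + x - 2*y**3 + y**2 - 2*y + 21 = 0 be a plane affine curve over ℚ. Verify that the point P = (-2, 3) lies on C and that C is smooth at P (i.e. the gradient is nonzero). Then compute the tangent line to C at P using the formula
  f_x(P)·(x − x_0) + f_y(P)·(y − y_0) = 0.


Tangent line at P: -11*x - 22*y + 44 = 0.

Step 1: f(-2, 3) = 0, so P lies on C.
Step 2: partial derivatives
  f_x(x, y) = 6*x**2 + 4*x*y - 2*y**2 + 2*y + 1, f_y(x, y) = 2*x**2 - 4*x*y + 2*x - 6*y**2 + 2*y - 2.
  f_x(P) = -11, f_y(P) = -22 (gradient nonzero, so P is smooth).
Step 3: tangent line at P: -11·(x − -2) + -22·(y − 3) = 0.
Expanding: -11*x - 22*y + 44 = 0.


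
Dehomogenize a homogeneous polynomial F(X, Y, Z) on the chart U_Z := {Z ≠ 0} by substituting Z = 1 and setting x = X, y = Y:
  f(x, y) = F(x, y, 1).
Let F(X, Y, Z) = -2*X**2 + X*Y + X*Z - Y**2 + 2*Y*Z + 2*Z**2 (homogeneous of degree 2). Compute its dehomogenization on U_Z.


f(x, y) = -2*x**2 + x*y + x - y**2 + 2*y + 2

On U_Z we set Z = 1. Each monomial c·X^i·Y^j·Z^k in F becomes c·x^i·y^j·1^k = c·x^i·y^j.
Substituting Z = 1: F(X, Y, 1) = -2*x**2 + x*y + x - y**2 + 2*y + 2.
Note: deg(f) ≤ deg(F) = 2; strict inequality happens when F is divisible by Z (lost terms).


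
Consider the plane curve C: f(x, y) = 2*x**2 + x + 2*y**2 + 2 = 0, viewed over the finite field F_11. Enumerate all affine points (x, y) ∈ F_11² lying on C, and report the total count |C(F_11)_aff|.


Affine F_11-points: {(1, 5), (1, 6), (2, 4), (2, 7), (3, 4), (3, 7), (4, 5), (4, 6), (6, 2), (6, 9), (10, 2), (10, 9)}; count = 12.

For each of the 121 pairs (x, y) ∈ F_11², evaluate f(x, y) mod 11. Record the zeros.
  x = 0: [0↦2, 1↦4, 2↦10, 3↦9, 4↦1, 5↦8, 6↦8, 7↦1, 8↦9, 9↦10, 10↦4]  zeros at y ∈ ∅
  x = 1: [0↦5, 1↦7, 2↦2, 3↦1, 4↦4, 5↦0, 6↦0, 7↦4, 8↦1, 9↦2, 10↦7]  zeros at y ∈ {5, 6}
  x = 2: [0↦1, 1↦3, 2↦9, 3↦8, 4↦0, 5↦7, 6↦7, 7↦0, 8↦8, 9↦9, 10↦3]  zeros at y ∈ {4, 7}
  x = 3: [0↦1, 1↦3, 2↦9, 3↦8, 4↦0, 5↦7, 6↦7, 7↦0, 8↦8, 9↦9, 10↦3]  zeros at y ∈ {4, 7}
  x = 4: [0↦5, 1↦7, 2↦2, 3↦1, 4↦4, 5↦0, 6↦0, 7↦4, 8↦1, 9↦2, 10↦7]  zeros at y ∈ {5, 6}
  x = 5: [0↦2, 1↦4, 2↦10, 3↦9, 4↦1, 5↦8, 6↦8, 7↦1, 8↦9, 9↦10, 10↦4]  zeros at y ∈ ∅
  x = 6: [0↦3, 1↦5, 2↦0, 3↦10, 4↦2, 5↦9, 6↦9, 7↦2, 8↦10, 9↦0, 10↦5]  zeros at y ∈ {2, 9}
  x = 7: [0↦8, 1↦10, 2↦5, 3↦4, 4↦7, 5↦3, 6↦3, 7↦7, 8↦4, 9↦5, 10↦10]  zeros at y ∈ ∅
  x = 8: [0↦6, 1↦8, 2↦3, 3↦2, 4↦5, 5↦1, 6↦1, 7↦5, 8↦2, 9↦3, 10↦8]  zeros at y ∈ ∅
  x = 9: [0↦8, 1↦10, 2↦5, 3↦4, 4↦7, 5↦3, 6↦3, 7↦7, 8↦4, 9↦5, 10↦10]  zeros at y ∈ ∅
  x = 10: [0↦3, 1↦5, 2↦0, 3↦10, 4↦2, 5↦9, 6↦9, 7↦2, 8↦10, 9↦0, 10↦5]  zeros at y ∈ {2, 9}
Collecting zeros: affine points = {(1, 5), (1, 6), (2, 4), (2, 7), (3, 4), (3, 7), (4, 5), (4, 6), (6, 2), (6, 9), (10, 2), (10, 9)}.
Total count |C(F_11)_aff| = 12.


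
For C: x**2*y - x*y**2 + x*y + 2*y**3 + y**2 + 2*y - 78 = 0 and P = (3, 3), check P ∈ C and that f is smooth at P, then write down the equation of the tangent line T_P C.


Tangent line at P: 12*x + 56*y - 204 = 0.

Step 1: f(3, 3) = 0, so P lies on C.
Step 2: partial derivatives
  f_x(x, y) = 2*x*y - y**2 + y, f_y(x, y) = x**2 - 2*x*y + x + 6*y**2 + 2*y + 2.
  f_x(P) = 12, f_y(P) = 56 (gradient nonzero, so P is smooth).
Step 3: tangent line at P: 12·(x − 3) + 56·(y − 3) = 0.
Expanding: 12*x + 56*y - 204 = 0.


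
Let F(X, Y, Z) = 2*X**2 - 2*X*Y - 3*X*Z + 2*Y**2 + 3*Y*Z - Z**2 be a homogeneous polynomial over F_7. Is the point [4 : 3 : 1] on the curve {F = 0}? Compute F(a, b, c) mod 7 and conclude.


F(4,3,1) ≡ 1 (mod 7); P is NOT on the curve.

Evaluate F(4, 3, 1) term-by-term (mod 7).
  2*X**2 ↦ 2·16·1·1 = 32
  -2*X*Y ↦ -2·4·3·1 = -24
  -3*X*Z ↦ -3·4·1·1 = -12
  2*Y**2 ↦ 2·1·9·1 = 18
  3*Y*Z ↦ 3·1·3·1 = 9
  -Z**2 ↦ -1·1·1·1 = -1
Sum: F(4, 3, 1) = (32) + (-24) + (-12) + (18) + (9) + (-1) = 22.
Reducing mod 7: 22 ≡ 1 (mod 7).
Since F(a, b, c) ≡ 1 ≠ 0 (mod 7), P does NOT lie on the curve.


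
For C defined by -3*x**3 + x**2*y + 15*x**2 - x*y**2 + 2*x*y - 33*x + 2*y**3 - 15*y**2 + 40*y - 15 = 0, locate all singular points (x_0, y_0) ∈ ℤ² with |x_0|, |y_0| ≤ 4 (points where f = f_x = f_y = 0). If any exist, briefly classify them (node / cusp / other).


Singular points: {(2, 3)}; classification: cusp.

Compute partial derivatives:
  f_x = -9*x**2 + 2*x*y + 30*x - y**2 + 2*y - 33.
  f_y = x**2 - 2*x*y + 2*x + 6*y**2 - 30*y + 40.
Scan x_0 ∈ {−4, ..., 4}. For each x_0, f_y(x_0, y) is a polynomial in y; find its integer roots y ∈ {−4, ..., 4}, then test f_x and f at those candidates.
  x = -4: f_y(-4, y) = 6*y**2 - 22*y + 48; no integer root y with |y| ≤ 4.
  x = -3: f_y(-3, y) = 6*y**2 - 24*y + 43; no integer root y with |y| ≤ 4.
  x = -2: f_y(-2, y) = 6*y**2 - 26*y + 40; no integer root y with |y| ≤ 4.
  x = -1: f_y(-1, y) = 6*y**2 - 28*y + 39; no integer root y with |y| ≤ 4.
  x = 0: f_y(0, y) = 6*y**2 - 30*y + 40; no integer root y with |y| ≤ 4.
  x = 1: f_y(1, y) = 6*y**2 - 32*y + 43; no integer root y with |y| ≤ 4.
  x = 2: f_y(2, y) = 6*y**2 - 34*y + 48; vanishes at y ∈ {3}. (2, 3): f_x = 0, f = 0 — SINGULAR.
  x = 3: f_y(3, y) = 6*y**2 - 36*y + 55; no integer root y with |y| ≤ 4.
  x = 4: f_y(4, y) = 6*y**2 - 38*y + 64; no integer root y with |y| ≤ 4.
Only singular point on the grid: (2, 3).
Classify: substitute x = 2 + u, y = 3 + v and expand: f = -3*u**3 + u**2*v - u*v**2 + 2*v**3 + v**2.
No constant or linear terms (consistent with a singular point). Quadratic part: v**2. Cubic part: -3*u**3 + u**2*v - u*v**2 + 2*v**3.
The quadratic part v**2 is a perfect square, so there is a single (double) tangent line v = 0, i.e. y = 3. Restricting the cubic part to that line (v = 0) leaves -3*u**3 ≠ 0, so f is not divisible by v and the branch is v² ≈ 3*u**3 to lowest order — this is a cusp.
Classification: cusp.


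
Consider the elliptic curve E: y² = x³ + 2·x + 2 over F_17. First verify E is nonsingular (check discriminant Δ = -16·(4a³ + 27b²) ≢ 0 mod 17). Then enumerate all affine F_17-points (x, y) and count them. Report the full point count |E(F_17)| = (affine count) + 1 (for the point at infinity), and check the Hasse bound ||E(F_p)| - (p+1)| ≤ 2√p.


Affine points = {(0, 6), (0, 11), (3, 1), (3, 16), (5, 1), (5, 16), (6, 3), (6, 14), (7, 6), (7, 11), (9, 1), (9, 16), (10, 6), (10, 11), (13, 7), (13, 10), (16, 4), (16, 13)}; affine count = 18; |E(F_17)| = 19.

Discriminant check: Δ ∝ 4a³ + 27b² = 4·2³ + 27·2² = 4·8 + 27·4 ≡ 4 (mod 17). Nonzero ⇒ E is nonsingular.
For each x ∈ F_17, compute rhs = x³ + 2·x + 2 mod 17, then count y ∈ F_17 with y² ≡ rhs.
  x = 0: rhs = 2, matching y values: 6, 11 (2 points).
  x = 1: rhs = 5, matching y values: none (0 points).
  x = 2: rhs = 14, matching y values: none (0 points).
  x = 3: rhs = 1, matching y values: 1, 16 (2 points).
  x = 4: rhs = 6, matching y values: none (0 points).
  x = 5: rhs = 1, matching y values: 1, 16 (2 points).
  x = 6: rhs = 9, matching y values: 3, 14 (2 points).
  x = 7: rhs = 2, matching y values: 6, 11 (2 points).
  x = 8: rhs = 3, matching y values: none (0 points).
  x = 9: rhs = 1, matching y values: 1, 16 (2 points).
  x = 10: rhs = 2, matching y values: 6, 11 (2 points).
  x = 11: rhs = 12, matching y values: none (0 points).
  x = 12: rhs = 3, matching y values: none (0 points).
  x = 13: rhs = 15, matching y values: 7, 10 (2 points).
  x = 14: rhs = 3, matching y values: none (0 points).
  x = 15: rhs = 7, matching y values: none (0 points).
  x = 16: rhs = 16, matching y values: 4, 13 (2 points).
Total affine count: 18.
Full point count |E(F_17)| = 18 + 1 = 19.
Hasse bound: |19 − (17+1)| = |1| = 1 ≤ 2√17 ≈ 8.2462 ✓.


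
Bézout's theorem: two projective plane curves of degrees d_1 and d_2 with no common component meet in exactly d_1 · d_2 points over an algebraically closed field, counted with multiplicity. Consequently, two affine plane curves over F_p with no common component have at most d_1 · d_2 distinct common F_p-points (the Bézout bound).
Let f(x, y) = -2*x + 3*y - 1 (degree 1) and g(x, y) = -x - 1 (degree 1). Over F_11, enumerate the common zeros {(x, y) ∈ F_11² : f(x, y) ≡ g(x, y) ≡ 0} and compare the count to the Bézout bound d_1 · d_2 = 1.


Common zeros: {(10, 7)}; count = 1; Bézout bound = 1.

deg(f) = 1, deg(g) = 1, so Bézout bound = 1.
Scan x ∈ F_11. For each x, list the y ∈ F_11 with f(x, y) ≡ 0 and those with g(x, y) ≡ 0 (mod 11); the common zeros in that column are the intersection.
  x = 0: f ≡ 0 at y ∈ {4}; g ≡ 0 at y ∈ ∅; common: ∅.
  x = 1: f ≡ 0 at y ∈ {1}; g ≡ 0 at y ∈ ∅; common: ∅.
  x = 2: f ≡ 0 at y ∈ {9}; g ≡ 0 at y ∈ ∅; common: ∅.
  x = 3: f ≡ 0 at y ∈ {6}; g ≡ 0 at y ∈ ∅; common: ∅.
  x = 4: f ≡ 0 at y ∈ {3}; g ≡ 0 at y ∈ ∅; common: ∅.
  x = 5: f ≡ 0 at y ∈ {0}; g ≡ 0 at y ∈ ∅; common: ∅.
  x = 6: f ≡ 0 at y ∈ {8}; g ≡ 0 at y ∈ ∅; common: ∅.
  x = 7: f ≡ 0 at y ∈ {5}; g ≡ 0 at y ∈ ∅; common: ∅.
  x = 8: f ≡ 0 at y ∈ {2}; g ≡ 0 at y ∈ ∅; common: ∅.
  x = 9: f ≡ 0 at y ∈ {10}; g ≡ 0 at y ∈ ∅; common: ∅.
  x = 10: f ≡ 0 at y ∈ {7}; g ≡ 0 at y ∈ {0, 1, 2, 3, 4, 5, 6, 7, 8, 9, 10}; common: {7}.
Collecting: common zeros = {(10, 7)}, so the count is 1.
Comparison with the Bézout bound: 1 ≤ 1 = deg(f)·deg(g), as expected for curves with no common component (the bound is attained).


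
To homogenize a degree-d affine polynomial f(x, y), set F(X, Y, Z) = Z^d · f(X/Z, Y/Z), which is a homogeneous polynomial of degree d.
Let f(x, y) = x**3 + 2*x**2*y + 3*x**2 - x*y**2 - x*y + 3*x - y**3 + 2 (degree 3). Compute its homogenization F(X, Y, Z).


F(X, Y, Z) = X**3 + 2*X**2*Y + 3*X**2*Z - X*Y**2 - X*Y*Z + 3*X*Z**2 - Y**3 + 2*Z**3

deg(f) = 3.
Substitute x = X/Z, y = Y/Z into f, then multiply by Z^3.
  monomial 1·x^3·y^0 ↦ 1·X^3·Y^0·Z^0.
  monomial 2·x^2·y^1 ↦ 2·X^2·Y^1·Z^0.
  monomial 3·x^2·y^0 ↦ 3·X^2·Y^0·Z^1.
  monomial -1·x^1·y^2 ↦ -1·X^1·Y^2·Z^0.
  monomial -1·x^1·y^1 ↦ -1·X^1·Y^1·Z^1.
  monomial 3·x^1·y^0 ↦ 3·X^1·Y^0·Z^2.
  monomial -1·x^0·y^3 ↦ -1·X^0·Y^3·Z^0.
  monomial 2·x^0·y^0 ↦ 2·X^0·Y^0·Z^3.
Collecting: F(X, Y, Z) = X**3 + 2*X**2*Y + 3*X**2*Z - X*Y**2 - X*Y*Z + 3*X*Z**2 - Y**3 + 2*Z**3.


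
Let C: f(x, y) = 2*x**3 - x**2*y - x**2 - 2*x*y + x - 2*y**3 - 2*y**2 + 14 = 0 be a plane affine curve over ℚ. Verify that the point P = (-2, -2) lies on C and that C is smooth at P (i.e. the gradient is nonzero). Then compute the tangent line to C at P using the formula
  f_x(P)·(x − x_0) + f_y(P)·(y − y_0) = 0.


Tangent line at P: 25*x - 16*y + 18 = 0.

Step 1: f(-2, -2) = 0, so P lies on C.
Step 2: partial derivatives
  f_x(x, y) = 6*x**2 - 2*x*y - 2*x - 2*y + 1, f_y(x, y) = -x**2 - 2*x - 6*y**2 - 4*y.
  f_x(P) = 25, f_y(P) = -16 (gradient nonzero, so P is smooth).
Step 3: tangent line at P: 25·(x − -2) + -16·(y − -2) = 0.
Expanding: 25*x - 16*y + 18 = 0.


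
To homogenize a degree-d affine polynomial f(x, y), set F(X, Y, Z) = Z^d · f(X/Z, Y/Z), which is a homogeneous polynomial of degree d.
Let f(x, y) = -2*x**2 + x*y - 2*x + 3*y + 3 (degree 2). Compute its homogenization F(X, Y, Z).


F(X, Y, Z) = -2*X**2 + X*Y - 2*X*Z + 3*Y*Z + 3*Z**2

deg(f) = 2.
Substitute x = X/Z, y = Y/Z into f, then multiply by Z^2.
  monomial -2·x^2·y^0 ↦ -2·X^2·Y^0·Z^0.
  monomial 1·x^1·y^1 ↦ 1·X^1·Y^1·Z^0.
  monomial -2·x^1·y^0 ↦ -2·X^1·Y^0·Z^1.
  monomial 3·x^0·y^1 ↦ 3·X^0·Y^1·Z^1.
  monomial 3·x^0·y^0 ↦ 3·X^0·Y^0·Z^2.
Collecting: F(X, Y, Z) = -2*X**2 + X*Y - 2*X*Z + 3*Y*Z + 3*Z**2.


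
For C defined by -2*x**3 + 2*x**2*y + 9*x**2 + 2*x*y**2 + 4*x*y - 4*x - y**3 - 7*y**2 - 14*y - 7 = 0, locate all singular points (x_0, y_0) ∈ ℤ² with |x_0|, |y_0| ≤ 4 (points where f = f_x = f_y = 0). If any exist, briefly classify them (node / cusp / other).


Singular points: {(1, -2)}; classification: node.

Compute partial derivatives:
  f_x = -6*x**2 + 4*x*y + 18*x + 2*y**2 + 4*y - 4.
  f_y = 2*x**2 + 4*x*y + 4*x - 3*y**2 - 14*y - 14.
Scan x_0 ∈ {−4, ..., 4}. For each x_0, f_y(x_0, y) is a polynomial in y; find its integer roots y ∈ {−4, ..., 4}, then test f_x and f at those candidates.
  x = -4: f_y(-4, y) = -3*y**2 - 30*y + 2; no integer root y with |y| ≤ 4.
  x = -3: f_y(-3, y) = -3*y**2 - 26*y - 8; no integer root y with |y| ≤ 4.
  x = -2: f_y(-2, y) = -3*y**2 - 22*y - 14; no integer root y with |y| ≤ 4.
  x = -1: f_y(-1, y) = -3*y**2 - 18*y - 16; no integer root y with |y| ≤ 4.
  x = 0: f_y(0, y) = -3*y**2 - 14*y - 14; no integer root y with |y| ≤ 4.
  x = 1: f_y(1, y) = -3*y**2 - 10*y - 8; vanishes at y ∈ {-2}. (1, -2): f_x = 0, f = 0 — SINGULAR.
  x = 2: f_y(2, y) = -3*y**2 - 6*y + 2; no integer root y with |y| ≤ 4.
  x = 3: f_y(3, y) = -3*y**2 - 2*y + 16; vanishes at y ∈ {2}. (3, 2): f_x = 36 ≠ 0.
  x = 4: f_y(4, y) = -3*y**2 + 2*y + 34; no integer root y with |y| ≤ 4.
Only singular point on the grid: (1, -2).
Classify: substitute x = 1 + u, y = -2 + v and expand: f = -2*u**3 + 2*u**2*v - u**2 + 2*u*v**2 - v**3 + v**2.
No constant or linear terms (consistent with a singular point). Quadratic part: -u**2 + v**2. Cubic part: -2*u**3 + 2*u**2*v + 2*u*v**2 - v**3.
The quadratic part v**2 - u**2 = (v − u)(v + u) splits into two distinct linear factors, so there are two distinct tangent lines y − -2 = ±(x − 1) — this is a node (ordinary double point).
Classification: node.


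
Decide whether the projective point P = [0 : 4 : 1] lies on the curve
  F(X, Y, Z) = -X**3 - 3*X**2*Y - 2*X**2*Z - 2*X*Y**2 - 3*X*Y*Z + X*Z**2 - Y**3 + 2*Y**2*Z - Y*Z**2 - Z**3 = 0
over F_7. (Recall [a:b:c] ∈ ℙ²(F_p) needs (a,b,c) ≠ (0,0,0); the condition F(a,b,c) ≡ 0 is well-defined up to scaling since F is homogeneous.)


F(0,4,1) ≡ 5 (mod 7); P is NOT on the curve.

Evaluate F(0, 4, 1) term-by-term (mod 7).
  -X**3 ↦ -1·0·1·1 = 0
  -3*X**2*Y ↦ -3·0·4·1 = 0
  -2*X**2*Z ↦ -2·0·1·1 = 0
  -2*X*Y**2 ↦ -2·0·16·1 = 0
  -3*X*Y*Z ↦ -3·0·4·1 = 0
  X*Z**2 ↦ 1·0·1·1 = 0
  -Y**3 ↦ -1·1·64·1 = -64
  2*Y**2*Z ↦ 2·1·16·1 = 32
  -Y*Z**2 ↦ -1·1·4·1 = -4
  -Z**3 ↦ -1·1·1·1 = -1
Sum: F(0, 4, 1) = (0) + (0) + (0) + (0) + (0) + (0) + (-64) + (32) + (-4) + (-1) = -37.
Reducing mod 7: -37 ≡ 5 (mod 7).
Since F(a, b, c) ≡ 5 ≠ 0 (mod 7), P does NOT lie on the curve.


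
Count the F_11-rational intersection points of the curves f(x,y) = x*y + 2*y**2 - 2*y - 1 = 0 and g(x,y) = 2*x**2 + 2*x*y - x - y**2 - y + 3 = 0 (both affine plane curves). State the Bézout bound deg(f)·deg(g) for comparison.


Common zeros: ∅; count = 0; Bézout bound = 4.

deg(f) = 2, deg(g) = 2, so Bézout bound = 4.
Scan x ∈ F_11. For each x, list the y ∈ F_11 with f(x, y) ≡ 0 and those with g(x, y) ≡ 0 (mod 11); the common zeros in that column are the intersection.
  x = 0: f ≡ 0 at y ∈ {3, 9}; g ≡ 0 at y ∈ ∅; common: ∅.
  x = 1: f ≡ 0 at y ∈ {1, 5}; g ≡ 0 at y ∈ ∅; common: ∅.
  x = 2: f ≡ 0 at y ∈ ∅; g ≡ 0 at y ∈ {1, 2}; common: ∅.
  x = 3: f ≡ 0 at y ∈ {6, 10}; g ≡ 0 at y ∈ {1, 4}; common: ∅.
  x = 4: f ≡ 0 at y ∈ {2, 8}; g ≡ 0 at y ∈ ∅; common: ∅.
  x = 5: f ≡ 0 at y ∈ ∅; g ≡ 0 at y ∈ {3, 6}; common: ∅.
  x = 6: f ≡ 0 at y ∈ ∅; g ≡ 0 at y ∈ {5, 6}; common: ∅.
  x = 7: f ≡ 0 at y ∈ {7}; g ≡ 0 at y ∈ ∅; common: ∅.
  x = 8: f ≡ 0 at y ∈ {4}; g ≡ 0 at y ∈ ∅; common: ∅.
  x = 9: f ≡ 0 at y ∈ ∅; g ≡ 0 at y ∈ {3}; common: ∅.
  x = 10: f ≡ 0 at y ∈ ∅; g ≡ 0 at y ∈ {4}; common: ∅.
Collecting: common zeros = ∅, so the count is 0.
Comparison with the Bézout bound: 0 ≤ 4 = deg(f)·deg(g), as expected for curves with no common component (the affine F_11-count falls short of the bound because intersections may lie at infinity, over extension fields, or carry multiplicity).
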